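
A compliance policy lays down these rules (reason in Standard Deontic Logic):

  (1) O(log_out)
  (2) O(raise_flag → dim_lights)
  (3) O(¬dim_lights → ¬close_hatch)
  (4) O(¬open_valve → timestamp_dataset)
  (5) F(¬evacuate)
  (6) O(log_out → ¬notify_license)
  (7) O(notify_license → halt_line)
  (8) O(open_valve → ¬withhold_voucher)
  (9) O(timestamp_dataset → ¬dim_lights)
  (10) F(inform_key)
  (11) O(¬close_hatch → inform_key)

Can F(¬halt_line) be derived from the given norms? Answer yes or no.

Premise 7 is O(notify_license → halt_line), but O(notify_license) is not derivable from the premises, so it does not yield O(halt_line).
No other premise forces O(halt_line). An ideal world satisfying every premise can still have ¬halt_line true, so F(¬halt_line) is not derivable.

No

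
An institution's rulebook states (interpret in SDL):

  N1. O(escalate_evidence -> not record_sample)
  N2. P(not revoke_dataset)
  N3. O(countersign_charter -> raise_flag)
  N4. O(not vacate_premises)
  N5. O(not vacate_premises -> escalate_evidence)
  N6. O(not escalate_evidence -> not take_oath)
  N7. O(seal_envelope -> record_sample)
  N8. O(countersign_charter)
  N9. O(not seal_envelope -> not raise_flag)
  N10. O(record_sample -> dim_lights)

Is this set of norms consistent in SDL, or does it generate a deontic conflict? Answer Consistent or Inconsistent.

From premise 4 we have O(not vacate_premises).
With premise 5, O(not vacate_premises -> escalate_evidence), the K-axiom yields O(escalate_evidence).
With premise 1, O(escalate_evidence -> not record_sample), the K-axiom yields O(not record_sample).
The contrapositive of premise 7 (O(seal_envelope -> record_sample)) is O(not record_sample -> not seal_envelope), and O(not record_sample) is already established, so O(not seal_envelope).
With premise 9, O(not seal_envelope -> not raise_flag), the K-axiom yields O(not raise_flag).
The contrapositive of premise 3 (O(countersign_charter -> raise_flag)) is O(not raise_flag -> not countersign_charter), and O(not raise_flag) is already established, so O(not countersign_charter).
Yet premise 8 states O(countersign_charter).
We now have both O(not countersign_charter) and O(countersign_charter) — countersign_charter is simultaneously obligatory and forbidden, violating the D-axiom.

Inconsistent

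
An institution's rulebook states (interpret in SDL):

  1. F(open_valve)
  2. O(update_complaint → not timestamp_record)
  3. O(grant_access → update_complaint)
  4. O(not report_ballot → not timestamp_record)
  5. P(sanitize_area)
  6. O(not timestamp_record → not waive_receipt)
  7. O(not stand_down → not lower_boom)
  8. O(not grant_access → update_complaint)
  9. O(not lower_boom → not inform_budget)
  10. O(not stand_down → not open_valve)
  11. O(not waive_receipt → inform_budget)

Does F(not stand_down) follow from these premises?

Premises 3 and 8 are O(grant_access → update_complaint) and O(not grant_access → update_complaint); every ideal world satisfies grant_access or not grant_access, so in either case update_complaint holds — hence O(update_complaint).
From O(update_complaint) and premise 2, O(update_complaint → not timestamp_record), we obtain O(not timestamp_record).
Applying K to premise 6 (O(not timestamp_record → not waive_receipt)) and O(not timestamp_record) yields O(not waive_receipt).
Applying K to premise 11 (O(not waive_receipt → inform_budget)) and O(not waive_receipt) yields O(inform_budget).
Premise 9 is O(not lower_boom → not inform_budget); contrapositively O(inform_budget → lower_boom). Since O(inform_budget) holds, K gives O(lower_boom).
Premise 7, O(not stand_down → not lower_boom), contraposes to O(lower_boom → stand_down); with O(lower_boom) we get O(stand_down).
Premises 1, 4, 5, 10 do not contribute to this derivation.
So O(stand_down) holds, i.e. F(not stand_down). The claim follows.

Yes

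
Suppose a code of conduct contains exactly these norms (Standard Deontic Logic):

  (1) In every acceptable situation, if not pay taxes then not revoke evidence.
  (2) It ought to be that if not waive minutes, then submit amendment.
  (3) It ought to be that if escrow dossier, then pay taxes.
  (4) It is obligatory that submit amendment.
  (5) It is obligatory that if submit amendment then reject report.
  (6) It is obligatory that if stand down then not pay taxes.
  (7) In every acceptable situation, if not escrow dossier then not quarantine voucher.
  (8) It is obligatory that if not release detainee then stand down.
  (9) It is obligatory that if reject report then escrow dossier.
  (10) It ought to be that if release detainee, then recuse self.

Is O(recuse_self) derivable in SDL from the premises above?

Yes

Premise 4 states O(submit_amendment) outright.
From O(submit_amendment) and premise 5, O(submit_amendment → reject_report), we obtain O(reject_report).
Premise 9 is O(reject_report → escrow_dossier); since O(reject_report), deontic closure gives O(escrow_dossier).
Premise 3 is O(escrow_dossier → pay_taxes); since O(escrow_dossier), deontic closure gives O(pay_taxes).
Premise 6, O(stand_down → ¬pay_taxes), contraposes to O(pay_taxes → ¬stand_down); with O(pay_taxes) we get O(¬stand_down).
The contrapositive of premise 8 (O(¬release_detainee → stand_down)) is O(¬stand_down → release_detainee), and O(¬stand_down) is already established, so O(release_detainee).
From O(release_detainee) and premise 10, O(release_detainee → recuse_self), we obtain O(recuse_self).
Premises 1, 2, 7 do not contribute to this derivation.
So O(recuse_self) follows.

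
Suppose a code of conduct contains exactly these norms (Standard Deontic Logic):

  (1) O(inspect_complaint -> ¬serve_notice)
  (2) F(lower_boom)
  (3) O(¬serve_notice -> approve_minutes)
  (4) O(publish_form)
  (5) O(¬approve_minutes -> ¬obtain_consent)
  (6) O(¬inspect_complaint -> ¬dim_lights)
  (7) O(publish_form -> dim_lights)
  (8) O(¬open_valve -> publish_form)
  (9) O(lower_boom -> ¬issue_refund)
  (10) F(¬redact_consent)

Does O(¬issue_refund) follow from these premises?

No

Premise 9 is O(lower_boom -> ¬issue_refund), but O(lower_boom) is not derivable from the premises, so it does not yield O(¬issue_refund).
No other premise forces O(¬issue_refund). An ideal world satisfying every premise can still have ¬issue_refund false, so O(¬issue_refund) is not derivable.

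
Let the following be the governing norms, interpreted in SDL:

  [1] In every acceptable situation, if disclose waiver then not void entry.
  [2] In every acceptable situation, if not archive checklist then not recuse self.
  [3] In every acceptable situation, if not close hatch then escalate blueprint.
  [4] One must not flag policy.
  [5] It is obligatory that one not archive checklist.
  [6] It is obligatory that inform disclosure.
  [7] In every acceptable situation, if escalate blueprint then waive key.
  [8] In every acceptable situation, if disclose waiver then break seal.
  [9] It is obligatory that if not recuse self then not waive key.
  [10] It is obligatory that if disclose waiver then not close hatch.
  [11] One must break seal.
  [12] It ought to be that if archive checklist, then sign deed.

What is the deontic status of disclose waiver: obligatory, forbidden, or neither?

Premise 5 states O(¬archive_checklist) outright.
With premise 2, O(¬archive_checklist → ¬recuse_self), the K-axiom yields O(¬recuse_self).
With premise 9, O(¬recuse_self → ¬waive_key), the K-axiom yields O(¬waive_key).
The contrapositive of premise 7 (O(escalate_blueprint → waive_key)) is O(¬waive_key → ¬escalate_blueprint), and O(¬waive_key) is already established, so O(¬escalate_blueprint).
Premise 3, O(¬close_hatch → escalate_blueprint), contraposes to O(¬escalate_blueprint → close_hatch); with O(¬escalate_blueprint) we get O(close_hatch).
Premise 10, O(disclose_waiver → ¬close_hatch), contraposes to O(close_hatch → ¬disclose_waiver); with O(close_hatch) we get O(¬disclose_waiver).
Premises 1, 4, 6, 8, 11, 12 do not contribute to this derivation.
Thus O(¬disclose_waiver), which is F(disclose_waiver): disclose_waiver is forbidden.

Forbidden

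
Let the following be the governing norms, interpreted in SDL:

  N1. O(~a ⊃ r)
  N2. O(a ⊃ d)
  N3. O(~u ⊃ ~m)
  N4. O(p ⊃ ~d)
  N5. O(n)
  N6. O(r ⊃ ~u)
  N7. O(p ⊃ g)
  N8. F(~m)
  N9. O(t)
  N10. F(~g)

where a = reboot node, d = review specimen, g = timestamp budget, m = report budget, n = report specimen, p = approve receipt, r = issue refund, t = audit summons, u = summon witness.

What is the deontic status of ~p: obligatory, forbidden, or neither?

Obligatory

Premise 8, F(~m), is equivalent to O(m).
The contrapositive of premise 3 (O(~u ⊃ ~m)) is O(m ⊃ u), and O(m) is already established, so O(u).
The contrapositive of premise 6 (O(r ⊃ ~u)) is O(u ⊃ ~r), and O(u) is already established, so O(~r).
The contrapositive of premise 1 (O(~a ⊃ r)) is O(~r ⊃ a), and O(~r) is already established, so O(a).
Applying K to premise 2 (O(a ⊃ d)) and O(a) yields O(d).
The contrapositive of premise 4 (O(p ⊃ ~d)) is O(d ⊃ ~p), and O(d) is already established, so O(~p).
Premises 5, 7, 9, 10 do not contribute to this derivation.
Hence ~p is obligatory.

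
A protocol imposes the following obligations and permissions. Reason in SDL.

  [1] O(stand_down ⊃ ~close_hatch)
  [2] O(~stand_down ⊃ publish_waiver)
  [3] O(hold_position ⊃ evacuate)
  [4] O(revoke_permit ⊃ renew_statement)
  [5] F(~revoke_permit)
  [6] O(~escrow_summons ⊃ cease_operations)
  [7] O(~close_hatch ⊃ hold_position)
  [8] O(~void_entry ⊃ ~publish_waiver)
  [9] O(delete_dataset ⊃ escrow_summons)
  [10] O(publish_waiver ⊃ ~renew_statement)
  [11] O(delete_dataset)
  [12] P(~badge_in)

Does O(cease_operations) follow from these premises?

Premise 6 is O(~escrow_summons ⊃ cease_operations), but O(~escrow_summons) is not derivable from the premises, so it does not yield O(cease_operations).
No other premise forces O(cease_operations). An ideal world satisfying every premise can still have cease_operations false, so O(cease_operations) is not derivable.

No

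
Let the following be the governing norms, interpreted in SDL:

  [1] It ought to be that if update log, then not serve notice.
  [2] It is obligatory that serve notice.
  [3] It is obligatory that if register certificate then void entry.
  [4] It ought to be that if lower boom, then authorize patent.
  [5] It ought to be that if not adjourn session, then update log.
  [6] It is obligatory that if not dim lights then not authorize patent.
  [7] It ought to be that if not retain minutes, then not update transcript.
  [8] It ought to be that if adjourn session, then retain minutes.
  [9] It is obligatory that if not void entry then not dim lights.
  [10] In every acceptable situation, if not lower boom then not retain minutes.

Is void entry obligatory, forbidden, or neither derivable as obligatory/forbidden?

Premise 2 states O(serve_notice) outright.
Premise 1 is O(update_log → ¬serve_notice); contrapositively O(serve_notice → ¬update_log). Since O(serve_notice) holds, K gives O(¬update_log).
The contrapositive of premise 5 (O(¬adjourn_session → update_log)) is O(¬update_log → adjourn_session), and O(¬update_log) is already established, so O(adjourn_session).
From O(adjourn_session) and premise 8, O(adjourn_session → retain_minutes), we obtain O(retain_minutes).
Premise 10 is O(¬lower_boom → ¬retain_minutes); contrapositively O(retain_minutes → lower_boom). Since O(retain_minutes) holds, K gives O(lower_boom).
With premise 4, O(lower_boom → authorize_patent), the K-axiom yields O(authorize_patent).
Premise 6 is O(¬dim_lights → ¬authorize_patent); contrapositively O(authorize_patent → dim_lights). Since O(authorize_patent) holds, K gives O(dim_lights).
The contrapositive of premise 9 (O(¬void_entry → ¬dim_lights)) is O(dim_lights → void_entry), and O(dim_lights) is already established, so O(void_entry).
Premises 3, 7 do not contribute to this derivation.
Hence void_entry is obligatory.

Obligatory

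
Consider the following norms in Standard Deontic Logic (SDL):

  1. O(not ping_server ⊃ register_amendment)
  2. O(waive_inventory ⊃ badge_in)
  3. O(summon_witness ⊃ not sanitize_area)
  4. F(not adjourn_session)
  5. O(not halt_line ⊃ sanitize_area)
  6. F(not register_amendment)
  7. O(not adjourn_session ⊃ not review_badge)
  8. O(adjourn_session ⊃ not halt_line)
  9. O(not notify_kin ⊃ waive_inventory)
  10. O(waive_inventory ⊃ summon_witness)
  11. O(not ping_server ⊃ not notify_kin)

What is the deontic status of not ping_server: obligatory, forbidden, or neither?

Forbidden

F(not adjourn_session) at premise 4 means O(adjourn_session).
Applying K to premise 8 (O(adjourn_session ⊃ not halt_line)) and O(adjourn_session) yields O(not halt_line).
Premise 5 is O(not halt_line ⊃ sanitize_area); since O(not halt_line), deontic closure gives O(sanitize_area).
Premise 3 is O(summon_witness ⊃ not sanitize_area); contrapositively O(sanitize_area ⊃ not summon_witness). Since O(sanitize_area) holds, K gives O(not summon_witness).
Premise 10 is O(waive_inventory ⊃ summon_witness); contrapositively O(not summon_witness ⊃ not waive_inventory). Since O(not summon_witness) holds, K gives O(not waive_inventory).
Premise 9, O(not notify_kin ⊃ waive_inventory), contraposes to O(not waive_inventory ⊃ notify_kin); with O(not waive_inventory) we get O(notify_kin).
The contrapositive of premise 11 (O(not ping_server ⊃ not notify_kin)) is O(notify_kin ⊃ ping_server), and O(notify_kin) is already established, so O(ping_server).
Premises 1, 2, 6, 7 do not contribute to this derivation.
Thus O(ping_server), which is F(not ping_server): not ping_server is forbidden.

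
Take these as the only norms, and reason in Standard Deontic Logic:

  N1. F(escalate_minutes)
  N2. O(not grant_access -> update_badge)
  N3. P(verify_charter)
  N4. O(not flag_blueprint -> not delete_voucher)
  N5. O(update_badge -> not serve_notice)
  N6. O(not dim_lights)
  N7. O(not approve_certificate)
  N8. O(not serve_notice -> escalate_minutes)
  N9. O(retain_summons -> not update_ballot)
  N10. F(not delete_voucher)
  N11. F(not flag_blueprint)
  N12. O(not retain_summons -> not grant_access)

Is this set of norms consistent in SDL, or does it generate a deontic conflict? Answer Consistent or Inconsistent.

Premise 4 is O(not flag_blueprint -> not delete_voucher), but O(not flag_blueprint) is not derivable from the premises, so it does not yield O(not delete_voucher).
So O(not delete_voucher) is not derivable, and the apparent clash with O(delete_voucher) does not arise.
A world satisfying every obligation exists (e.g. approve_certificate=false, delete_voucher=true, dim_lights=false, escalate_minutes=false, flag_blueprint=true, grant_access=true, retain_summons=true, serve_notice=true, update_badge=false, update_ballot=false, verify_charter=false); no atom is both obligatory and forbidden, so the set is consistent.

Consistent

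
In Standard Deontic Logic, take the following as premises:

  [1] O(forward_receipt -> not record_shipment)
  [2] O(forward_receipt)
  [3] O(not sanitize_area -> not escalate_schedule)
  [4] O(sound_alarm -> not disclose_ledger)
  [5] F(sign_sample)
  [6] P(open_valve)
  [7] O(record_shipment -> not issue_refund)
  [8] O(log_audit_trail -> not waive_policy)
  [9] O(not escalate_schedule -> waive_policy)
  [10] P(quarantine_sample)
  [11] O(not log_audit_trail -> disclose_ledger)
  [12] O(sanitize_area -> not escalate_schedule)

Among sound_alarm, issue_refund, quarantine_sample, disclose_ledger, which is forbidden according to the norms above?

By case analysis on sanitize_area: premise 12 gives O(sanitize_area -> not escalate_schedule) and premise 3 gives O(not sanitize_area -> not escalate_schedule), so O(not escalate_schedule) either way.
From O(not escalate_schedule) and premise 9, O(not escalate_schedule -> waive_policy), we obtain O(waive_policy).
Premise 8 is O(log_audit_trail -> not waive_policy); contrapositively O(waive_policy -> not log_audit_trail). Since O(waive_policy) holds, K gives O(not log_audit_trail).
With premise 11, O(not log_audit_trail -> disclose_ledger), the K-axiom yields O(disclose_ledger).
Premise 4 is O(sound_alarm -> not disclose_ledger); contrapositively O(disclose_ledger -> not sound_alarm). Since O(disclose_ledger) holds, K gives O(not sound_alarm).
So O(not sound_alarm) holds, i.e. sound_alarm is forbidden. None of the other listed options is forbidden under the premises.

sound_alarm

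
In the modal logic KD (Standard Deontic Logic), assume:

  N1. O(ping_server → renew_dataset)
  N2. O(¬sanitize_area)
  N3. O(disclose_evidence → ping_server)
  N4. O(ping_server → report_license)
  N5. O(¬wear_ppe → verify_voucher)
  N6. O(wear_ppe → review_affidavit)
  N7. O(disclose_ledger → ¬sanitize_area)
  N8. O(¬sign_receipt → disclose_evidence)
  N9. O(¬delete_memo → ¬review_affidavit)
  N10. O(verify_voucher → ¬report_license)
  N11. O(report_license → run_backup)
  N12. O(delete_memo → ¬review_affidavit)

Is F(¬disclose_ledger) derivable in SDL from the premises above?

No

Premise 7 is O(disclose_ledger → ¬sanitize_area); even if O(¬sanitize_area) held, inferring O(disclose_ledger) would be affirming the consequent — invalid.
No other premise forces O(disclose_ledger). An ideal world satisfying every premise can still have ¬disclose_ledger true, so F(¬disclose_ledger) is not derivable.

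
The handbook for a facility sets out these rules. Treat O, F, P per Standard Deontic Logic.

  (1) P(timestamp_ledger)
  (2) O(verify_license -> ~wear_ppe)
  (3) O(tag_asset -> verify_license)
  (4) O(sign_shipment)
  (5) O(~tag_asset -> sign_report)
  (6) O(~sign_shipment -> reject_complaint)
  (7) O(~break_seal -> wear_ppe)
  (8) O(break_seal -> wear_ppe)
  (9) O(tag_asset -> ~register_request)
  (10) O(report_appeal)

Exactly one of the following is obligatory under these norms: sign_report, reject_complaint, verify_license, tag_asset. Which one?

By case analysis on break_seal: premise 8 gives O(break_seal -> wear_ppe) and premise 7 gives O(~break_seal -> wear_ppe), so O(wear_ppe) either way.
Premise 2 is O(verify_license -> ~wear_ppe); contrapositively O(wear_ppe -> ~verify_license). Since O(wear_ppe) holds, K gives O(~verify_license).
Premise 3, O(tag_asset -> verify_license), contraposes to O(~verify_license -> ~tag_asset); with O(~verify_license) we get O(~tag_asset).
Premise 5 is O(~tag_asset -> sign_report); since O(~tag_asset), deontic closure gives O(sign_report).
So O(sign_report) holds — sign_report is obligatory. None of the other listed options is made obligatory by any chain of premises.

sign_report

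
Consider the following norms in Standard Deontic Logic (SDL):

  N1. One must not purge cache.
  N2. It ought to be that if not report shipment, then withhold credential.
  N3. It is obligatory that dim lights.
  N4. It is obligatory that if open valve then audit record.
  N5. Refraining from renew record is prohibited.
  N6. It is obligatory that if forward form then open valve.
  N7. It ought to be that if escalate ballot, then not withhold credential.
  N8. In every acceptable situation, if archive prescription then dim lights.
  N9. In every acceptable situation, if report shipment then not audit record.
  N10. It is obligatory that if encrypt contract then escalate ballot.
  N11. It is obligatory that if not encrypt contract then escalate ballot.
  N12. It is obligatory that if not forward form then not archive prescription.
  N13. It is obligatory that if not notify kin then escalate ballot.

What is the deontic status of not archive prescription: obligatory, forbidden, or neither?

Premises 11 and 10 cover both cases: O(¬encrypt_contract → escalate_ballot) and O(encrypt_contract → escalate_ballot). Since ¬encrypt_contract ∨ encrypt_contract is a tautology, O(escalate_ballot) follows.
Applying K to premise 7 (O(escalate_ballot → ¬withhold_credential)) and O(escalate_ballot) yields O(¬withhold_credential).
The contrapositive of premise 2 (O(¬report_shipment → withhold_credential)) is O(¬withhold_credential → report_shipment), and O(¬withhold_credential) is already established, so O(report_shipment).
From O(report_shipment) and premise 9, O(report_shipment → ¬audit_record), we obtain O(¬audit_record).
The contrapositive of premise 4 (O(open_valve → audit_record)) is O(¬audit_record → ¬open_valve), and O(¬audit_record) is already established, so O(¬open_valve).
Premise 6, O(forward_form → open_valve), contraposes to O(¬open_valve → ¬forward_form); with O(¬open_valve) we get O(¬forward_form).
From O(¬forward_form) and premise 12, O(¬forward_form → ¬archive_prescription), we obtain O(¬archive_prescription).
Premises 1, 3, 5, 8, 13 do not contribute to this derivation.
Hence ¬archive_prescription is obligatory.

Obligatory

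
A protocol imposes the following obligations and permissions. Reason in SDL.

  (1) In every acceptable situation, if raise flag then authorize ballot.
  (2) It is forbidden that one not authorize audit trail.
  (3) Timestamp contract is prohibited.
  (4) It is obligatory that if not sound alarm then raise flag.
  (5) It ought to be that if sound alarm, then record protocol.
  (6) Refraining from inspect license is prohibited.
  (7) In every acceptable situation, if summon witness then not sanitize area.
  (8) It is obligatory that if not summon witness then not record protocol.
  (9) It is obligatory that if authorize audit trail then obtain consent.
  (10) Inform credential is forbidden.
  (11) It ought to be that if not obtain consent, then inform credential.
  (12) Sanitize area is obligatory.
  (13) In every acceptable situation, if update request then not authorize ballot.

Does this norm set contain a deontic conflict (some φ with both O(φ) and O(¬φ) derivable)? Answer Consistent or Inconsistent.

Premise 11 is O(¬obtain_consent → inform_credential), but O(¬obtain_consent) is not derivable from the premises, so it does not yield O(inform_credential).
So O(inform_credential) is not derivable, and the apparent clash with O(¬inform_credential) does not arise.
A world satisfying every obligation exists (e.g. authorize_audit_trail=true, authorize_ballot=true, inform_credential=false, inspect_license=true, obtain_consent=true, raise_flag=true, record_protocol=false, sanitize_area=true, sound_alarm=false, summon_witness=false, timestamp_contract=false, update_request=false); no atom is both obligatory and forbidden, so the set is consistent.

Consistent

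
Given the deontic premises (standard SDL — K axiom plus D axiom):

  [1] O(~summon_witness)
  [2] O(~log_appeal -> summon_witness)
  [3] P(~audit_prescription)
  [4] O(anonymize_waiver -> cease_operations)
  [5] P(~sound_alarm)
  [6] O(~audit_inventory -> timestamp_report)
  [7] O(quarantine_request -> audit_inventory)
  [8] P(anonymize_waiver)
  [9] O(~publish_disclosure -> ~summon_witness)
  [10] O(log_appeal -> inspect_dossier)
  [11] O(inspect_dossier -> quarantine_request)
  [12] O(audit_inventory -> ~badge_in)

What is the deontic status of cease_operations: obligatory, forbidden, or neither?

Premise 4 is O(anonymize_waiver -> cease_operations), but O(anonymize_waiver) is not derivable from the premises (the permission P(anonymize_waiver) asserts only ~O(~anonymize_waiver), not O(anonymize_waiver)), so it does not yield O(cease_operations).
No premise or chain of K-axiom applications forces O(cease_operations), and none forces O(~cease_operations). So cease_operations is neither obligatory nor forbidden under these norms.

Neither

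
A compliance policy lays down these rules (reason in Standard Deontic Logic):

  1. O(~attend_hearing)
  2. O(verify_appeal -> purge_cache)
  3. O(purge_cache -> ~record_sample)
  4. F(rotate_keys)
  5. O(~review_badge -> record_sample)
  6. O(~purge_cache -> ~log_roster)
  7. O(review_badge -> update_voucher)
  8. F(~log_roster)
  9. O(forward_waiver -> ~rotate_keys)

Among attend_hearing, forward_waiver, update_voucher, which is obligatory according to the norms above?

update_voucher

Premise 8 is F(~log_roster), i.e. O(log_roster).
Premise 6, O(~purge_cache -> ~log_roster), contraposes to O(log_roster -> purge_cache); with O(log_roster) we get O(purge_cache).
With premise 3, O(purge_cache -> ~record_sample), the K-axiom yields O(~record_sample).
Premise 5, O(~review_badge -> record_sample), contraposes to O(~record_sample -> review_badge); with O(~record_sample) we get O(review_badge).
Premise 7 is O(review_badge -> update_voucher); since O(review_badge), deontic closure gives O(update_voucher).
So O(update_voucher) holds — update_voucher is obligatory. None of the other listed options is made obligatory by any chain of premises.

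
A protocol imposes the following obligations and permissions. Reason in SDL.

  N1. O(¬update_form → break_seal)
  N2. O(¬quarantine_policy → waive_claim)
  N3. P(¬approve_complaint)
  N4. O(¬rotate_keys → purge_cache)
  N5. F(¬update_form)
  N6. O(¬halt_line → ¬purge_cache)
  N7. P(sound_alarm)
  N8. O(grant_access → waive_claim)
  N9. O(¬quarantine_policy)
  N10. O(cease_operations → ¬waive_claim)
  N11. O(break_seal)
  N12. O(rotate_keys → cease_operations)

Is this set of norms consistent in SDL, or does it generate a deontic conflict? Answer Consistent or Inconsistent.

Consistent

Premise 1 is O(¬update_form → break_seal); even if O(break_seal) held, inferring O(¬update_form) would be affirming the consequent — invalid.
So O(¬update_form) is not derivable, and the apparent clash with O(update_form) does not arise.
A world satisfying every obligation exists (e.g. approve_complaint=false, break_seal=true, cease_operations=false, grant_access=false, halt_line=true, purge_cache=true, quarantine_policy=false, rotate_keys=false, sound_alarm=false, update_form=true, waive_claim=true); no atom is both obligatory and forbidden, so the set is consistent.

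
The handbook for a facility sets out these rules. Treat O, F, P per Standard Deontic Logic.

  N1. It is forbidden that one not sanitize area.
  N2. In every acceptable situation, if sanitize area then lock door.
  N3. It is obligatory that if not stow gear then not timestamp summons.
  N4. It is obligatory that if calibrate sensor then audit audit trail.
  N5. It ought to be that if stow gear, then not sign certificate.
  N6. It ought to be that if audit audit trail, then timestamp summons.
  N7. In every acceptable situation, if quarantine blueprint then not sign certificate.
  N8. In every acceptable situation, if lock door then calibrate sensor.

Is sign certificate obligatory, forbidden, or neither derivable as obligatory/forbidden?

Premise 1, F(¬sanitize_area), is equivalent to O(sanitize_area).
With premise 2, O(sanitize_area → lock_door), the K-axiom yields O(lock_door).
Applying K to premise 8 (O(lock_door → calibrate_sensor)) and O(lock_door) yields O(calibrate_sensor).
Applying K to premise 4 (O(calibrate_sensor → audit_audit_trail)) and O(calibrate_sensor) yields O(audit_audit_trail).
From O(audit_audit_trail) and premise 6, O(audit_audit_trail → timestamp_summons), we obtain O(timestamp_summons).
The contrapositive of premise 3 (O(¬stow_gear → ¬timestamp_summons)) is O(timestamp_summons → stow_gear), and O(timestamp_summons) is already established, so O(stow_gear).
From O(stow_gear) and premise 5, O(stow_gear → ¬sign_certificate), we obtain O(¬sign_certificate).
Premise 7 does not contribute to this derivation.
Thus O(¬sign_certificate), which is F(sign_certificate): sign_certificate is forbidden.

Forbidden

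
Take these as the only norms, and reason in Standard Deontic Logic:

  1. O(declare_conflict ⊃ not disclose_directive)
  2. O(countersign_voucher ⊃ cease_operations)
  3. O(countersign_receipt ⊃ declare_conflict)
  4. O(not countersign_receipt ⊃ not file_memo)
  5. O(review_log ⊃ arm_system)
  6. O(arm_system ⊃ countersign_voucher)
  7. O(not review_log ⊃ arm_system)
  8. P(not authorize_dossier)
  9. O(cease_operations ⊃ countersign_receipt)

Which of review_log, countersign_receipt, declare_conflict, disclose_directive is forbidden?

Premises 7 and 5 cover both cases: O(not review_log ⊃ arm_system) and O(review_log ⊃ arm_system). Since not review_log ∨ review_log is a tautology, O(arm_system) follows.
Premise 6 is O(arm_system ⊃ countersign_voucher); since O(arm_system), deontic closure gives O(countersign_voucher).
From O(countersign_voucher) and premise 2, O(countersign_voucher ⊃ cease_operations), we obtain O(cease_operations).
With premise 9, O(cease_operations ⊃ countersign_receipt), the K-axiom yields O(countersign_receipt).
With premise 3, O(countersign_receipt ⊃ declare_conflict), the K-axiom yields O(declare_conflict).
With premise 1, O(declare_conflict ⊃ not disclose_directive), the K-axiom yields O(not disclose_directive).
So O(not disclose_directive) holds, i.e. disclose_directive is forbidden. None of the other listed options is forbidden under the premises.

disclose_directive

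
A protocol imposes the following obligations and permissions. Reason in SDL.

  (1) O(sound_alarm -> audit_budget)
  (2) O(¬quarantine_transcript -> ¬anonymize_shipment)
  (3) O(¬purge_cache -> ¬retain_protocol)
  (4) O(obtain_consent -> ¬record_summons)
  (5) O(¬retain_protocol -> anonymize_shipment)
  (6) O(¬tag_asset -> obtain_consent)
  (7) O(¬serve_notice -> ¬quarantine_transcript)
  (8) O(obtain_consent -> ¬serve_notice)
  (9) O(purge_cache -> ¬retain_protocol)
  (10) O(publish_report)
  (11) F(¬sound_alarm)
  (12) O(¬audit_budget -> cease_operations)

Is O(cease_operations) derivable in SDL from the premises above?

Premise 12 is O(¬audit_budget -> cease_operations), but O(¬audit_budget) is not derivable from the premises, so it does not yield O(cease_operations).
No other premise forces O(cease_operations). An ideal world satisfying every premise can still have cease_operations false, so O(cease_operations) is not derivable.

No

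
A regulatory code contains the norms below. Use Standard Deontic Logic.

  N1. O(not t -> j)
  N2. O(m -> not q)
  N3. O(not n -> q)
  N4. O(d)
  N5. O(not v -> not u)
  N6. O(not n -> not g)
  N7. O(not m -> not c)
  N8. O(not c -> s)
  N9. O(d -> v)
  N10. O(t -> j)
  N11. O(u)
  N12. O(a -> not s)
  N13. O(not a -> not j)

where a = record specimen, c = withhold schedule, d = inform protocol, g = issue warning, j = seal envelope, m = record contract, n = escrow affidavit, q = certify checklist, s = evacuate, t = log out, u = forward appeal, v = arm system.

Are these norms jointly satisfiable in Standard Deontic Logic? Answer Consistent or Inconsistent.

Consistent

Premise 5 is O(not v -> not u), but O(not v) is not derivable from the premises, so it does not yield O(not u).
So O(not u) is not derivable, and the apparent clash with O(u) does not arise.
A world satisfying every obligation exists (e.g. a=true, c=true, d=true, g=false, j=true, m=true, n=true, q=false, s=false, t=false, u=true, v=true); no atom is both obligatory and forbidden, so the set is consistent.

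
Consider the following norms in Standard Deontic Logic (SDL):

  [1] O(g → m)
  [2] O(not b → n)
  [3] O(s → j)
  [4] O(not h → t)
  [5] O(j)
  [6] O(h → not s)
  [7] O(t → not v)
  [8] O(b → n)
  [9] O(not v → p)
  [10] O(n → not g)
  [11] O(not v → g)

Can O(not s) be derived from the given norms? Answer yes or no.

Yes

Premises 2 and 8 are O(not b → n) and O(b → n); every ideal world satisfies not b or b, so in either case n holds — hence O(n).
With premise 10, O(n → not g), the K-axiom yields O(not g).
The contrapositive of premise 11 (O(not v → g)) is O(not g → v), and O(not g) is already established, so O(v).
Premise 7 is O(t → not v); contrapositively O(v → not t). Since O(v) holds, K gives O(not t).
The contrapositive of premise 4 (O(not h → t)) is O(not t → h), and O(not t) is already established, so O(h).
Applying K to premise 6 (O(h → not s)) and O(h) yields O(not s).
Premises 1, 3, 5, 9 do not contribute to this derivation.
So O(not s) follows.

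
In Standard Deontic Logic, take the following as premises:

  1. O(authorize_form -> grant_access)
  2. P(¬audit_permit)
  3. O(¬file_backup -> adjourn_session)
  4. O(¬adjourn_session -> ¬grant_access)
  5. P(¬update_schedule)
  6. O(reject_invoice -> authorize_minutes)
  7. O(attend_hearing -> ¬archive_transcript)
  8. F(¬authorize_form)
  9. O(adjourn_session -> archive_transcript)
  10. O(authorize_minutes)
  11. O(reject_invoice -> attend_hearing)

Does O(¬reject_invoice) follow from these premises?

Premise 8 is F(¬authorize_form), i.e. O(authorize_form).
From O(authorize_form) and premise 1, O(authorize_form -> grant_access), we obtain O(grant_access).
The contrapositive of premise 4 (O(¬adjourn_session -> ¬grant_access)) is O(grant_access -> adjourn_session), and O(grant_access) is already established, so O(adjourn_session).
With premise 9, O(adjourn_session -> archive_transcript), the K-axiom yields O(archive_transcript).
Premise 7, O(attend_hearing -> ¬archive_transcript), contraposes to O(archive_transcript -> ¬attend_hearing); with O(archive_transcript) we get O(¬attend_hearing).
The contrapositive of premise 11 (O(reject_invoice -> attend_hearing)) is O(¬attend_hearing -> ¬reject_invoice), and O(¬attend_hearing) is already established, so O(¬reject_invoice).
Premises 2, 3, 5, 6, 10 do not contribute to this derivation.
So O(¬reject_invoice) follows.

Yes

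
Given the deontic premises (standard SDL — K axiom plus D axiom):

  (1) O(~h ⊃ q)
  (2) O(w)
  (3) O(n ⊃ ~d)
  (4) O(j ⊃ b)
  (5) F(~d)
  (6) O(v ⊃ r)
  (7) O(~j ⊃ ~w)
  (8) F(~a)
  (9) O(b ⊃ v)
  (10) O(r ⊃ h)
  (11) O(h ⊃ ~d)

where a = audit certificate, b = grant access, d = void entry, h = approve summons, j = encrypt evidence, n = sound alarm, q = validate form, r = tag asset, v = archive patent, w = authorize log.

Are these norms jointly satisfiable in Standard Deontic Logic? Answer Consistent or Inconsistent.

From premise 2 we have O(w).
The contrapositive of premise 7 (O(~j ⊃ ~w)) is O(w ⊃ j), and O(w) is already established, so O(j).
With premise 4, O(j ⊃ b), the K-axiom yields O(b).
From O(b) and premise 9, O(b ⊃ v), we obtain O(v).
From O(v) and premise 6, O(v ⊃ r), we obtain O(r).
Applying K to premise 10 (O(r ⊃ h)) and O(r) yields O(h).
Premise 11 is O(h ⊃ ~d); since O(h), deontic closure gives O(~d).
However, F(~d) at premise 5 amounts to O(d).
We now have both O(~d) and O(d) — d is simultaneously obligatory and forbidden, violating the D-axiom.

Inconsistent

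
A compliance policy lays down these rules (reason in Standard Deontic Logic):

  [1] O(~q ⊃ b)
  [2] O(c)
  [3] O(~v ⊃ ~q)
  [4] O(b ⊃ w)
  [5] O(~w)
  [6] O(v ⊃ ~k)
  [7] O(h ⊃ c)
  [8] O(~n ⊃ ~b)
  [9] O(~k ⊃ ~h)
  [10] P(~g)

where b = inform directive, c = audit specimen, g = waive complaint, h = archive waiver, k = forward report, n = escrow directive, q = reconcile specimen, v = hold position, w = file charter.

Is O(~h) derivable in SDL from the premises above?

Premise 5 states O(~w) outright.
Premise 4, O(b ⊃ w), contraposes to O(~w ⊃ ~b); with O(~w) we get O(~b).
Premise 1 is O(~q ⊃ b); contrapositively O(~b ⊃ q). Since O(~b) holds, K gives O(q).
Premise 3 is O(~v ⊃ ~q); contrapositively O(q ⊃ v). Since O(q) holds, K gives O(v).
Applying K to premise 6 (O(v ⊃ ~k)) and O(v) yields O(~k).
From O(~k) and premise 9, O(~k ⊃ ~h), we obtain O(~h).
Premises 2, 7, 8, 10 do not contribute to this derivation.
So O(~h) follows.

Yes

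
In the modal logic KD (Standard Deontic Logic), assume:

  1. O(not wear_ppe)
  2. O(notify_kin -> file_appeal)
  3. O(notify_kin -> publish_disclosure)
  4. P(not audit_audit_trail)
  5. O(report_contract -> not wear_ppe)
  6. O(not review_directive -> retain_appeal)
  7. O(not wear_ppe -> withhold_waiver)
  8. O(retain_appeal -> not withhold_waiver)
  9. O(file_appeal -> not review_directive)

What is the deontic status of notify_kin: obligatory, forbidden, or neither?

From premise 1 we have O(not wear_ppe).
Premise 7 is O(not wear_ppe -> withhold_waiver); since O(not wear_ppe), deontic closure gives O(withhold_waiver).
Premise 8 is O(retain_appeal -> not withhold_waiver); contrapositively O(withhold_waiver -> not retain_appeal). Since O(withhold_waiver) holds, K gives O(not retain_appeal).
The contrapositive of premise 6 (O(not review_directive -> retain_appeal)) is O(not retain_appeal -> review_directive), and O(not retain_appeal) is already established, so O(review_directive).
Premise 9 is O(file_appeal -> not review_directive); contrapositively O(review_directive -> not file_appeal). Since O(review_directive) holds, K gives O(not file_appeal).
Premise 2 is O(notify_kin -> file_appeal); contrapositively O(not file_appeal -> not notify_kin). Since O(not file_appeal) holds, K gives O(not notify_kin).
Premises 3, 4, 5 do not contribute to this derivation.
Thus O(not notify_kin), which is F(notify_kin): notify_kin is forbidden.

Forbidden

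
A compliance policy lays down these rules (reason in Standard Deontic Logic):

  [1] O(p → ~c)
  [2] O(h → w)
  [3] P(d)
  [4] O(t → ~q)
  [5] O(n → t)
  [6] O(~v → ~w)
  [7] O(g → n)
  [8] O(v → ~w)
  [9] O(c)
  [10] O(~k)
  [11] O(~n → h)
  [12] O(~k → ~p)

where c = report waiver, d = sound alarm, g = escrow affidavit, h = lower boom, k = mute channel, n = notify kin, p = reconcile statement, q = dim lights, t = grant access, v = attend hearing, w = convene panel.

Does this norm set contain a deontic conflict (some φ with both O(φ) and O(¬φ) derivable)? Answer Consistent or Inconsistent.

Consistent

Premise 1 is O(p → ~c), but O(p) is not derivable from the premises, so it does not yield O(~c).
So O(~c) is not derivable, and the apparent clash with O(c) does not arise.
A world satisfying every obligation exists (e.g. c=true, d=false, g=false, h=false, k=false, n=true, p=false, q=false, t=true, v=false, w=false); no atom is both obligatory and forbidden, so the set is consistent.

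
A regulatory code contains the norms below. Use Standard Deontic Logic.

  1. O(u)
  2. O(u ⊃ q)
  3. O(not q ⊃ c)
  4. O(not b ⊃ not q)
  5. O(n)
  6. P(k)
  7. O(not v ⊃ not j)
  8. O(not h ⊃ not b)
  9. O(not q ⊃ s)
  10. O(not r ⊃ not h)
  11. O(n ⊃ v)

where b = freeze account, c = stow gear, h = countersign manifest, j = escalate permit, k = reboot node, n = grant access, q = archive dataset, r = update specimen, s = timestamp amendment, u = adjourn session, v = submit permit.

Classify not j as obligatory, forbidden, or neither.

Neither

Premise 7 is O(not v ⊃ not j), but O(not v) is not derivable from the premises, so it does not yield O(not j).
No premise or chain of K-axiom applications forces O(not j), and none forces O(j). So not j is neither obligatory nor forbidden under these norms.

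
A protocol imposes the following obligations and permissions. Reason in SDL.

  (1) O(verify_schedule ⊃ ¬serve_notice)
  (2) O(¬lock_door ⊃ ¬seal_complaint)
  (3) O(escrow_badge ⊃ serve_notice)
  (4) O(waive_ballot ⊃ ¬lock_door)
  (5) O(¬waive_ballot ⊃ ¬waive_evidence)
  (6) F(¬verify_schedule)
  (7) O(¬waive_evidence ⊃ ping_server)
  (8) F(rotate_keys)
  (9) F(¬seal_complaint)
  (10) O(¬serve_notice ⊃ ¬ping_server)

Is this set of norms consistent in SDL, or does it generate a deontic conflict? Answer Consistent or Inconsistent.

Inconsistent

Premise 9 is F(¬seal_complaint), i.e. O(seal_complaint).
The contrapositive of premise 2 (O(¬lock_door ⊃ ¬seal_complaint)) is O(seal_complaint ⊃ lock_door), and O(seal_complaint) is already established, so O(lock_door).
Premise 4, O(waive_ballot ⊃ ¬lock_door), contraposes to O(lock_door ⊃ ¬waive_ballot); with O(lock_door) we get O(¬waive_ballot).
From O(¬waive_ballot) and premise 5, O(¬waive_ballot ⊃ ¬waive_evidence), we obtain O(¬waive_evidence).
With premise 7, O(¬waive_evidence ⊃ ping_server), the K-axiom yields O(ping_server).
Premise 10 is O(¬serve_notice ⊃ ¬ping_server); contrapositively O(ping_server ⊃ serve_notice). Since O(ping_server) holds, K gives O(serve_notice).
Premise 1 is O(verify_schedule ⊃ ¬serve_notice); contrapositively O(serve_notice ⊃ ¬verify_schedule). Since O(serve_notice) holds, K gives O(¬verify_schedule).
However, F(¬verify_schedule) at premise 6 amounts to O(verify_schedule).
We now have both O(¬verify_schedule) and O(verify_schedule) — verify_schedule is simultaneously obligatory and forbidden, violating the D-axiom.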